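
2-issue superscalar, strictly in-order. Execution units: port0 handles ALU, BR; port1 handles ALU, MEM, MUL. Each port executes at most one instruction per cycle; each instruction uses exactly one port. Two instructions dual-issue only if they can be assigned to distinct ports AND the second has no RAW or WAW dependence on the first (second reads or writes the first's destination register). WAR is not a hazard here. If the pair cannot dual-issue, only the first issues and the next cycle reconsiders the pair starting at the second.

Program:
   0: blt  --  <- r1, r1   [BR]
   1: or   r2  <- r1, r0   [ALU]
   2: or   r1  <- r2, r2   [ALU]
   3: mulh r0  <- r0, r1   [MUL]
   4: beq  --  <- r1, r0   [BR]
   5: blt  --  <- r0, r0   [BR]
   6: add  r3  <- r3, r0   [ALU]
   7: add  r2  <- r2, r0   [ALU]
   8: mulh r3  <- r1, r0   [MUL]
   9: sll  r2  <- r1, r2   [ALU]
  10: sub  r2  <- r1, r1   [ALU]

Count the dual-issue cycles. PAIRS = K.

c0: i0/i1 blt+or  dual
c1: i2 or  RAW r1
c2: i3 mulh  RAW r0
c3: i4 beq  no-port BR/BR
c4: i5/i6 blt+add  dual
c5: i7/i8 add+mulh  dual
c6: i9 sll  WAW r2
c7: i10 sub  tail

PAIRS = 3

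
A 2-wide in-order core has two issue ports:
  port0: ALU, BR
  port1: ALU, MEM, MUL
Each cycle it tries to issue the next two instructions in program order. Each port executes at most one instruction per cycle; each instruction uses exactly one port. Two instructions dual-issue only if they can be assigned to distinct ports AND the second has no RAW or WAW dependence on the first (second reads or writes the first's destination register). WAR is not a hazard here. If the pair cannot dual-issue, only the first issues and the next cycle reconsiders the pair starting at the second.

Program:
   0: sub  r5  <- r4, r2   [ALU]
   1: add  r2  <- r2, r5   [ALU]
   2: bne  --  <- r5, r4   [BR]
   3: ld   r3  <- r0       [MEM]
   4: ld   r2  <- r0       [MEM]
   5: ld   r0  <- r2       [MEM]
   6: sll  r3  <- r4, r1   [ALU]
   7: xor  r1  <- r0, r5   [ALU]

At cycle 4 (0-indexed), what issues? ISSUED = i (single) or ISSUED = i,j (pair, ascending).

ISSUED = 5,6

t=0 i0:sub ; RAW r5
t=1 i1,i2:add bne ; pair
t=2 i3:ld ; no-port MEM/MEM
t=3 i4:ld ; no-port MEM/MEM
t=4 i5,i6:ld sll ; pair
t=5 i7:xor ; tail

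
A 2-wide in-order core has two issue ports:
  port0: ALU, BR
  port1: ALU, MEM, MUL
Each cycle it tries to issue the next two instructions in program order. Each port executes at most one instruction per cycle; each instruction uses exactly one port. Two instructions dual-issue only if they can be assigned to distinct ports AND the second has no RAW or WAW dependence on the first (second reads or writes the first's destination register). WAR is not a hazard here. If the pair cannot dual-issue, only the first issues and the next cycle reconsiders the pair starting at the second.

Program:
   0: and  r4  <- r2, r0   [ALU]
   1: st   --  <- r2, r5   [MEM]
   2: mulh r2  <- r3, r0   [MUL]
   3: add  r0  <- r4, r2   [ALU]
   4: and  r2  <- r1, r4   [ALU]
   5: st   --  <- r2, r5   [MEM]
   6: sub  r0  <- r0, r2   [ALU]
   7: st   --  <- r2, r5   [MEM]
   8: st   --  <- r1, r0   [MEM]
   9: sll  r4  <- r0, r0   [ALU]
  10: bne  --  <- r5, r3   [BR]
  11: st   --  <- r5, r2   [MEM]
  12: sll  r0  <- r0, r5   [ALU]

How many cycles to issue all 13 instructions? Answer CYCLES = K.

CYCLES = 8

0. and.ALU st.MEM @i0,i1  | dual
1. mulh.MUL @i2  | RAW r2
2. add.ALU and.ALU @i3,i4  | dual
3. st.MEM sub.ALU @i5,i6  | dual
4. st.MEM @i7  | no-port MEM/MEM
5. st.MEM sll.ALU @i8,i9  | dual
6. bne.BR st.MEM @i10,i11  | dual
7. sll.ALU @i12  | tail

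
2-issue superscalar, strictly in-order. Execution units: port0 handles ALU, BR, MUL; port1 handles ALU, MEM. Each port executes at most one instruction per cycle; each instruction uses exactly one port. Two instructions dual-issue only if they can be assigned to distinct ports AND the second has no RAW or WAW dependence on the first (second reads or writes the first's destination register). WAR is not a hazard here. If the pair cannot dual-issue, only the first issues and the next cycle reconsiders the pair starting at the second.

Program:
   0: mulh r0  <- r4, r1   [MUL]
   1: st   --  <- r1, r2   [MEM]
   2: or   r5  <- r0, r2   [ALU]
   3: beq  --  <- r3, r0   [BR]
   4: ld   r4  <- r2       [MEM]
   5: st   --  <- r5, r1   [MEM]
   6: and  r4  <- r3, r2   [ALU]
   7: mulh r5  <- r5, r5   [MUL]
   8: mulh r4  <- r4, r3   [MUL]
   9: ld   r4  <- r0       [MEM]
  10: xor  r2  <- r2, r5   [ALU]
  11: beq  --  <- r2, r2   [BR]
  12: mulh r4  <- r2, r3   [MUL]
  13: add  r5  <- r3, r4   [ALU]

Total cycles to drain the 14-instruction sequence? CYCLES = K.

CYCLES = 10

t=0 i0/i1:mulh.MUL st.MEM ; dual
t=1 i2/i3:or.ALU beq.BR ; dual
t=2 i4:ld.MEM ; no-port MEM/MEM
t=3 i5/i6:st.MEM and.ALU ; dual
t=4 i7:mulh.MUL ; no-port MUL/MUL
t=5 i8:mulh.MUL ; WAW r4
t=6 i9/i10:ld.MEM xor.ALU ; dual
t=7 i11:beq.BR ; no-port BR/MUL
t=8 i12:mulh.MUL ; RAW r4
t=9 i13:add.ALU ; tail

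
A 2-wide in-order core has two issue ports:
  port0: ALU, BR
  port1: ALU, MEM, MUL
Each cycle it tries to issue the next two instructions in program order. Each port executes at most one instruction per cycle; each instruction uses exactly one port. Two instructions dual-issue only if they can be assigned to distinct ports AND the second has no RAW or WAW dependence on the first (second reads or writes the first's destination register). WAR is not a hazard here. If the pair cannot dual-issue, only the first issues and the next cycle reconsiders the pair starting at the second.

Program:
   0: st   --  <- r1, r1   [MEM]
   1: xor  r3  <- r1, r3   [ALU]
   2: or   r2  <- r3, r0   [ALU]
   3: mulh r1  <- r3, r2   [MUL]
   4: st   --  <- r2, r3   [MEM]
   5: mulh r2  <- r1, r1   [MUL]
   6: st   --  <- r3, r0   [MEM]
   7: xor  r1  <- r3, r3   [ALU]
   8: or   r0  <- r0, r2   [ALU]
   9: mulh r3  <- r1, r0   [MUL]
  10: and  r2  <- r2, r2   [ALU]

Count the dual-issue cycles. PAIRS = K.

PAIRS = 3

t=0 i0,i1:st xor ; dual
t=1 i2:or ; RAW r2
t=2 i3:mulh ; no-port MUL/MEM
t=3 i4:st ; no-port MEM/MUL
t=4 i5:mulh ; no-port MUL/MEM
t=5 i6,i7:st xor ; dual
t=6 i8:or ; RAW r0
t=7 i9,i10:mulh and ; dual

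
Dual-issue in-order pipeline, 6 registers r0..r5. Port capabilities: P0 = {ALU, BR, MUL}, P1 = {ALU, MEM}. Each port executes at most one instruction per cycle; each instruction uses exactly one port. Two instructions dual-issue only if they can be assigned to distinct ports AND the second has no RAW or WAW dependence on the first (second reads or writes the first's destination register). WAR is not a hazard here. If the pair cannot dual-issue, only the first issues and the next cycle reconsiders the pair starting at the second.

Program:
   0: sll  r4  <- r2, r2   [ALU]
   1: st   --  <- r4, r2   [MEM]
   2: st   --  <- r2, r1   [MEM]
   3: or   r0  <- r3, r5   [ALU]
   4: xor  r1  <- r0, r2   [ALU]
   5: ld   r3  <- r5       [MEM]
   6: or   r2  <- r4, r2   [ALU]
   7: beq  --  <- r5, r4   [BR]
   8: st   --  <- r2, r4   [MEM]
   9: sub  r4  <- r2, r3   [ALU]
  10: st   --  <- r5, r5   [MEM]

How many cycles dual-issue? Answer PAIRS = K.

[0] i0  sll  -- RAW r4
[1] i1  st  -- no-port MEM/MEM
[2] i2/i3  st;or  -- 2-wide
[3] i4/i5  xor;ld  -- 2-wide
[4] i6/i7  or;beq  -- 2-wide
[5] i8/i9  st;sub  -- 2-wide
[6] i10  st  -- tail

PAIRS = 4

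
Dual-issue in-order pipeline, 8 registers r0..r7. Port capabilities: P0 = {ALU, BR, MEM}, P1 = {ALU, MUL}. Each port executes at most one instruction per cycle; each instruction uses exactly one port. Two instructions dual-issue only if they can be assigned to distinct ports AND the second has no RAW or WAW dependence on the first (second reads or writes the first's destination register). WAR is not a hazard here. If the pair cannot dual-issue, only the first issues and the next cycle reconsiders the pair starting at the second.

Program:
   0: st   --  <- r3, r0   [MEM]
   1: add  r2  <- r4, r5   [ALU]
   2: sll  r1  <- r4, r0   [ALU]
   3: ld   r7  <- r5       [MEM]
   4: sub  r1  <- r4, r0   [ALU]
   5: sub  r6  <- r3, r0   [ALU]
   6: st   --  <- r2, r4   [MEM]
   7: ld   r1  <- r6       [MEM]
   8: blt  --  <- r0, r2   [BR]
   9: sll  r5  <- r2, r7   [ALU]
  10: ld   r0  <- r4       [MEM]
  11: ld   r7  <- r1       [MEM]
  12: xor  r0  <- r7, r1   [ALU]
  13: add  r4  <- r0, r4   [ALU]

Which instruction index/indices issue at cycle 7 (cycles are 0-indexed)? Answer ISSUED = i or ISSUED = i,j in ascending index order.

0. st/add @i0+i1  | 2-wide
1. sll/ld @i2+i3  | 2-wide
2. sub/sub @i4+i5  | 2-wide
3. st @i6  | no-port MEM/MEM
4. ld @i7  | no-port MEM/BR
5. blt/sll @i8+i9  | 2-wide
6. ld @i10  | no-port MEM/MEM
7. ld @i11  | RAW r7
8. xor @i12  | RAW r0
9. add @i13  | tail

ISSUED = 11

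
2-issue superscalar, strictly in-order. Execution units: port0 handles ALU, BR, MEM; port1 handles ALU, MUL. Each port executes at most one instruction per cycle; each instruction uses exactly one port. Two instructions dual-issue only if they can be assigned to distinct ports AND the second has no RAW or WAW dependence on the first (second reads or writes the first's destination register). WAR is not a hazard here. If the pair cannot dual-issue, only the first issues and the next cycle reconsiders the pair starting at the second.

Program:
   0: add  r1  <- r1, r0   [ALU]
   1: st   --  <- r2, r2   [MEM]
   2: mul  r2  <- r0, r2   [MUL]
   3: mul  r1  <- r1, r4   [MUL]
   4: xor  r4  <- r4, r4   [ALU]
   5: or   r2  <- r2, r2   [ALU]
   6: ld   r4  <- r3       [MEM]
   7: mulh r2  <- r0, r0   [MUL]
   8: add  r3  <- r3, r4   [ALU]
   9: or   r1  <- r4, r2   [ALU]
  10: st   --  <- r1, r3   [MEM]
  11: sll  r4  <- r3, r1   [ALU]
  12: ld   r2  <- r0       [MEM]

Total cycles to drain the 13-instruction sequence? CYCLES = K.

CYCLES = 8

[0] i0/i1  add.ALU/st.MEM  -- pair
[1] i2  mul.MUL  -- no-port MUL/MUL
[2] i3/i4  mul.MUL/xor.ALU  -- pair
[3] i5/i6  or.ALU/ld.MEM  -- pair
[4] i7/i8  mulh.MUL/add.ALU  -- pair
[5] i9  or.ALU  -- RAW r1
[6] i10/i11  st.MEM/sll.ALU  -- pair
[7] i12  ld.MEM  -- tail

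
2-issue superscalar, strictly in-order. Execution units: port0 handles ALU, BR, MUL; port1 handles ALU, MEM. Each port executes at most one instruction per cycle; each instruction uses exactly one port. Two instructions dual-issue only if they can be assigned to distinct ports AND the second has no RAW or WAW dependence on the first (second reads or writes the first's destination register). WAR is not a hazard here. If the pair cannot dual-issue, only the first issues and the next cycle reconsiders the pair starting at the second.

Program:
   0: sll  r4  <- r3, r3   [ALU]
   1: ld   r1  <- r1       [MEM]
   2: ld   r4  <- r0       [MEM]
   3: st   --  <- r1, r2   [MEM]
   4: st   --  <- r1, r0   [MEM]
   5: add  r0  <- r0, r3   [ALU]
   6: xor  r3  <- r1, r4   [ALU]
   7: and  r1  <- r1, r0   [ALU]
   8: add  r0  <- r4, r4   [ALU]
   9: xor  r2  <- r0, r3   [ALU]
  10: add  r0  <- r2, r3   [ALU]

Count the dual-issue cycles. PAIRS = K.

PAIRS = 3

[0] i0&i1  sll.ALU ld.MEM  -- dual
[1] i2  ld.MEM  -- no-port MEM/MEM
[2] i3  st.MEM  -- no-port MEM/MEM
[3] i4&i5  st.MEM add.ALU  -- dual
[4] i6&i7  xor.ALU and.ALU  -- dual
[5] i8  add.ALU  -- RAW r0
[6] i9  xor.ALU  -- RAW r2
[7] i10  add.ALU  -- tail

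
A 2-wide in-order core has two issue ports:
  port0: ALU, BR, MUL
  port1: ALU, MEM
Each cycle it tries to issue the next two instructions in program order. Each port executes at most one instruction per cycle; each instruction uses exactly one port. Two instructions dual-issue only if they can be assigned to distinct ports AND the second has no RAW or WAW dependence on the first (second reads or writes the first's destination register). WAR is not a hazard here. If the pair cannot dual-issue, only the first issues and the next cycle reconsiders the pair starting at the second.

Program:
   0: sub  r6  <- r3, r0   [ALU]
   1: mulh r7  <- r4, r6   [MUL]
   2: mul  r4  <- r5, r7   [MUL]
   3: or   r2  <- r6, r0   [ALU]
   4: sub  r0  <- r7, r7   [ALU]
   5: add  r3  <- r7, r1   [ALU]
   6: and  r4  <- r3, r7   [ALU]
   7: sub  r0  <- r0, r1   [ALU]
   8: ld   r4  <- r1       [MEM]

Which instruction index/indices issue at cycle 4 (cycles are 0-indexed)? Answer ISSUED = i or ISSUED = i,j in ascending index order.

[0] i0  sub  -- RAW r6
[1] i1  mulh  -- no-port MUL/MUL
[2] i2,i3  mul or  -- dual
[3] i4,i5  sub add  -- dual
[4] i6,i7  and sub  -- dual
[5] i8  ld  -- tail

ISSUED = 6,7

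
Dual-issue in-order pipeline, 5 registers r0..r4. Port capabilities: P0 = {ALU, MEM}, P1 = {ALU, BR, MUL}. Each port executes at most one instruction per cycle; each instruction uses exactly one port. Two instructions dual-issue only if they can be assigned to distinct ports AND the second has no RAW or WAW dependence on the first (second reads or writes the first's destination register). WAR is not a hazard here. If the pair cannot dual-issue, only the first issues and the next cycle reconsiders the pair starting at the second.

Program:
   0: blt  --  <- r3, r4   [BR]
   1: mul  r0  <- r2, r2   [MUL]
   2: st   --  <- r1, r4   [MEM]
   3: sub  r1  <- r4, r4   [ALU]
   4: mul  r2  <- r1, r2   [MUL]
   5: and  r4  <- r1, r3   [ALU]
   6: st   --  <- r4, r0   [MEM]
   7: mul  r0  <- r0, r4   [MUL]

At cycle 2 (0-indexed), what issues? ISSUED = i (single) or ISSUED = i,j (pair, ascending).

#0 head=0: blt i0 no-port BR/MUL
#1 head=1: mul/st i1/i2 2-wide
#2 head=3: sub i3 RAW r1
#3 head=4: mul/and i4/i5 2-wide
#4 head=6: st/mul i6/i7 2-wide

ISSUED = 3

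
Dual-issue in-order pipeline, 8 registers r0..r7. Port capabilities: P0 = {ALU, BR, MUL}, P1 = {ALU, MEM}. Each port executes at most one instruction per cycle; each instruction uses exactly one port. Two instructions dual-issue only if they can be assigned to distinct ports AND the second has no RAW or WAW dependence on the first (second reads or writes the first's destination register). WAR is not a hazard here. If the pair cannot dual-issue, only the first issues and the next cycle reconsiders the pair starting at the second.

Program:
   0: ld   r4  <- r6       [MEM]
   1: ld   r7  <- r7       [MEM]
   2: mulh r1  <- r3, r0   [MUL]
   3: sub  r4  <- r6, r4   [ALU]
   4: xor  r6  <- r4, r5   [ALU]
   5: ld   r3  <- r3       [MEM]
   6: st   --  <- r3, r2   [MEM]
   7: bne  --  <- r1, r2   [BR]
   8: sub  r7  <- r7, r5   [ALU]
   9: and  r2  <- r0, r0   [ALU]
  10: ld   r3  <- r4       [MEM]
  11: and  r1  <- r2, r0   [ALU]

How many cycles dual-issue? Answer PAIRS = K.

[0] i0  ld  -- no-port MEM/MEM
[1] i1+i2  ld+mulh  -- dual
[2] i3  sub  -- RAW r4
[3] i4+i5  xor+ld  -- dual
[4] i6+i7  st+bne  -- dual
[5] i8+i9  sub+and  -- dual
[6] i10+i11  ld+and  -- dual

PAIRS = 5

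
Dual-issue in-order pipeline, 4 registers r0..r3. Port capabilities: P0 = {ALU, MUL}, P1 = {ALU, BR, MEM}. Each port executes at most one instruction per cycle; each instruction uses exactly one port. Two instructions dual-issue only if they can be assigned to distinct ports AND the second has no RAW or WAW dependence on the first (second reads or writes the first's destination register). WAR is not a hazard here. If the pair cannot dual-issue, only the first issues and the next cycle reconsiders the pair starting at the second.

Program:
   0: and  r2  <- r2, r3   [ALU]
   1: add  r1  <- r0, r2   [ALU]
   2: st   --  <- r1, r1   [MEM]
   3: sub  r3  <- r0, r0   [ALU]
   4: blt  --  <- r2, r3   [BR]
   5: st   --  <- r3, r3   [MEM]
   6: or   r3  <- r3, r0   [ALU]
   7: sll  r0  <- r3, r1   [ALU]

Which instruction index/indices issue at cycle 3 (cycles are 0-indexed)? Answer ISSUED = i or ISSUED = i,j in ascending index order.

ISSUED = 4

  cy0 -> i0 (and) RAW r2
  cy1 -> i1 (add) RAW r1
  cy2 -> i2+i3 (st;sub) dual
  cy3 -> i4 (blt) no-port BR/MEM
  cy4 -> i5+i6 (st;or) dual
  cy5 -> i7 (sll) tail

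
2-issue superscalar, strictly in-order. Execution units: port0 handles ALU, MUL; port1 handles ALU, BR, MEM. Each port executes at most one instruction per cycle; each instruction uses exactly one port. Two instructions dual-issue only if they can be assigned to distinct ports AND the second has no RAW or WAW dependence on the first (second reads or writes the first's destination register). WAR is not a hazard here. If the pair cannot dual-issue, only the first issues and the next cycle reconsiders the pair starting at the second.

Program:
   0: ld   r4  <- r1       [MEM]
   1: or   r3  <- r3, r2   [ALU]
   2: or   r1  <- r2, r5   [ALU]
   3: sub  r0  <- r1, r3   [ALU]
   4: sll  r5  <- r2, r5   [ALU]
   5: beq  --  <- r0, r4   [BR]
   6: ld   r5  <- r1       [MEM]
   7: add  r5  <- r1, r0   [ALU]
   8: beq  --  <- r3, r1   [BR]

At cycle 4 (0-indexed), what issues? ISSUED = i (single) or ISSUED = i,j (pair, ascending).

  cy0 -> i0&i1 (ld;or) pair
  cy1 -> i2 (or) RAW r1
  cy2 -> i3&i4 (sub;sll) pair
  cy3 -> i5 (beq) no-port BR/MEM
  cy4 -> i6 (ld) WAW r5
  cy5 -> i7&i8 (add;beq) pair

ISSUED = 6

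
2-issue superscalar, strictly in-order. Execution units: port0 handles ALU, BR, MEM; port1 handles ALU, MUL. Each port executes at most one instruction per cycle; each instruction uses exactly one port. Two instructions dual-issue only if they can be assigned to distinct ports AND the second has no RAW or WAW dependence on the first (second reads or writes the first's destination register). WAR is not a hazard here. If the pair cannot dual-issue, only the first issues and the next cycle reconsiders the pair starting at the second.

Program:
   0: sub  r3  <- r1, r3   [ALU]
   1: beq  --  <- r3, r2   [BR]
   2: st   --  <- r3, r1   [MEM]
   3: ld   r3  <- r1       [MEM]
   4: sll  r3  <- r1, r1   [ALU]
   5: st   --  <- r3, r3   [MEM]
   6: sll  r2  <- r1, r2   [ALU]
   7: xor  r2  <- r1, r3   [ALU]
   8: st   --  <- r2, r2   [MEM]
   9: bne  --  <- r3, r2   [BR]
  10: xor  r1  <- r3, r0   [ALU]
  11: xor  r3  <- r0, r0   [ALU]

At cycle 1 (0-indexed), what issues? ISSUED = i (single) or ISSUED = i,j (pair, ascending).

ISSUED = 1

c0: i0 sub  RAW r3
c1: i1 beq  no-port BR/MEM
c2: i2 st  no-port MEM/MEM
c3: i3 ld  WAW r3
c4: i4 sll  RAW r3
c5: i5&i6 st+sll  2-wide
c6: i7 xor  RAW r2
c7: i8 st  no-port MEM/BR
c8: i9&i10 bne+xor  2-wide
c9: i11 xor  tail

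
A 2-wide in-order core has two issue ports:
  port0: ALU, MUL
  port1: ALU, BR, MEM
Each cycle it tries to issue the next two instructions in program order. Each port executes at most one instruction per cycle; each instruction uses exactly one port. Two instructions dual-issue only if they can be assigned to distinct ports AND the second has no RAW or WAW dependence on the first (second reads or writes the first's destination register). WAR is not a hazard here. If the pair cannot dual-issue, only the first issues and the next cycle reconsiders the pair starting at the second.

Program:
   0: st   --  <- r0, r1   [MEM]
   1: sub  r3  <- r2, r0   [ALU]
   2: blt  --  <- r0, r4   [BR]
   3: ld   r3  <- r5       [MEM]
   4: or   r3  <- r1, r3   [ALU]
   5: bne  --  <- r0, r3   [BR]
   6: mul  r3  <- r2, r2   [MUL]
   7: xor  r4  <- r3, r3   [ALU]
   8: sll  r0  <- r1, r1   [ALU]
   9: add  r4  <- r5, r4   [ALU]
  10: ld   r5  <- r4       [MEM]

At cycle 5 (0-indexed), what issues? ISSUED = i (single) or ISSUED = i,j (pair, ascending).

  cy0 -> i0/i1 (st.MEM+sub.ALU) dual
  cy1 -> i2 (blt.BR) no-port BR/MEM
  cy2 -> i3 (ld.MEM) RAW+WAW r3
  cy3 -> i4 (or.ALU) RAW r3
  cy4 -> i5/i6 (bne.BR+mul.MUL) dual
  cy5 -> i7/i8 (xor.ALU+sll.ALU) dual
  cy6 -> i9 (add.ALU) RAW r4
  cy7 -> i10 (ld.MEM) tail

ISSUED = 7,8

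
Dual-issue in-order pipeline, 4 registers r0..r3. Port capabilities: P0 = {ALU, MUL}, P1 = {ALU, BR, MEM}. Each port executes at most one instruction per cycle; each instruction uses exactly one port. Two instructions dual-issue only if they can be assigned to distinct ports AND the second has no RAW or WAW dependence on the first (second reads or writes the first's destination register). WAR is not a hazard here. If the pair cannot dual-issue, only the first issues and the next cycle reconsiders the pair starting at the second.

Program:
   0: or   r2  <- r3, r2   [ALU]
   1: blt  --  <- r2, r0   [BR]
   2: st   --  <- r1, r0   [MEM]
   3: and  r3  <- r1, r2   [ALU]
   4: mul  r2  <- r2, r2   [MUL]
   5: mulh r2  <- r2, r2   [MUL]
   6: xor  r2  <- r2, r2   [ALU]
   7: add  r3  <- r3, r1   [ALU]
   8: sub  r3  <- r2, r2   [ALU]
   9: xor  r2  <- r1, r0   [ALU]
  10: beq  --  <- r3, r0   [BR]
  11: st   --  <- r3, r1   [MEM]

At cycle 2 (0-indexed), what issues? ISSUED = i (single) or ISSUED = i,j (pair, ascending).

ISSUED = 2,3

t=0 i0:or ; RAW r2
t=1 i1:blt ; no-port BR/MEM
t=2 i2/i3:st;and ; dual
t=3 i4:mul ; no-port MUL/MUL
t=4 i5:mulh ; RAW+WAW r2
t=5 i6/i7:xor;add ; dual
t=6 i8/i9:sub;xor ; dual
t=7 i10:beq ; no-port BR/MEM
t=8 i11:st ; tail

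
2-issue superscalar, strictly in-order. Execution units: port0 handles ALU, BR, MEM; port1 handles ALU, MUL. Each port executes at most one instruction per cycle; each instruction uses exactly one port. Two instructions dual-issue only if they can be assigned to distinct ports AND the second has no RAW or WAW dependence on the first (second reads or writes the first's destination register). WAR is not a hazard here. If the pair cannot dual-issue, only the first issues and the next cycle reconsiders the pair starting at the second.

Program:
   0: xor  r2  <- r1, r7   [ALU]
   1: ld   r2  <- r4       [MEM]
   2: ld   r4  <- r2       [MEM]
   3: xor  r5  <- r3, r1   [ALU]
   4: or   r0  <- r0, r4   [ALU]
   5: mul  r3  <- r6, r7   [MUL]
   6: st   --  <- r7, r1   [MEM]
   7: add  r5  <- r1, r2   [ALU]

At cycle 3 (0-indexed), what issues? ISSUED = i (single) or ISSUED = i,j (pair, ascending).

ISSUED = 4,5

[0] i0  xor  -- WAW r2
[1] i1  ld  -- no-port MEM/MEM
[2] i2&i3  ld;xor  -- pair
[3] i4&i5  or;mul  -- pair
[4] i6&i7  st;add  -- pair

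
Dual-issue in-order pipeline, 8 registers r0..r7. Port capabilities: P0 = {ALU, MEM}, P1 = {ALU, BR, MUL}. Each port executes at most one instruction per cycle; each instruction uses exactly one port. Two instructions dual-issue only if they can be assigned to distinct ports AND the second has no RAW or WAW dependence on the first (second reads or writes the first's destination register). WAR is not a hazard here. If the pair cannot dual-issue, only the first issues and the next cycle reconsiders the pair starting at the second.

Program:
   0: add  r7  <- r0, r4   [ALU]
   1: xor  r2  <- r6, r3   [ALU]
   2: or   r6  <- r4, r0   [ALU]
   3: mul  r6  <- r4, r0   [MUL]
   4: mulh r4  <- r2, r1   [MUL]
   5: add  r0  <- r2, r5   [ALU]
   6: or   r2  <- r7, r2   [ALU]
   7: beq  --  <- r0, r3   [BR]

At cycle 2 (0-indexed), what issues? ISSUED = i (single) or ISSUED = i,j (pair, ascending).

#0 head=0: add+xor i0/i1 pair
#1 head=2: or i2 WAW r6
#2 head=3: mul i3 no-port MUL/MUL
#3 head=4: mulh+add i4/i5 pair
#4 head=6: or+beq i6/i7 pair

ISSUED = 3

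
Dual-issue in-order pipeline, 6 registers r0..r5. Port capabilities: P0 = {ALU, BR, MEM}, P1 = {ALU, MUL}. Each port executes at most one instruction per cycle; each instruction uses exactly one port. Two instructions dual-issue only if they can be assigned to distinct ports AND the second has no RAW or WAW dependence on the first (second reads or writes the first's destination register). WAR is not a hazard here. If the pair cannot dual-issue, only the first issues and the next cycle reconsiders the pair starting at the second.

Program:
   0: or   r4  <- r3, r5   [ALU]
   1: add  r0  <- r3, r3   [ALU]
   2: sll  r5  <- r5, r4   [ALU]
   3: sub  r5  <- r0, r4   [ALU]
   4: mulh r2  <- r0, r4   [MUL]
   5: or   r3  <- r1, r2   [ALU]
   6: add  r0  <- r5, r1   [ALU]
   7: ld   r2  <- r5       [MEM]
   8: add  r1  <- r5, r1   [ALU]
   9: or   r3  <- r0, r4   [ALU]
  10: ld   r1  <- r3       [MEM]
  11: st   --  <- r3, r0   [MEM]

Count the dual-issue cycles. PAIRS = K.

PAIRS = 4

0. or.ALU+add.ALU @i0&i1  | dual
1. sll.ALU @i2  | WAW r5
2. sub.ALU+mulh.MUL @i3&i4  | dual
3. or.ALU+add.ALU @i5&i6  | dual
4. ld.MEM+add.ALU @i7&i8  | dual
5. or.ALU @i9  | RAW r3
6. ld.MEM @i10  | no-port MEM/MEM
7. st.MEM @i11  | tail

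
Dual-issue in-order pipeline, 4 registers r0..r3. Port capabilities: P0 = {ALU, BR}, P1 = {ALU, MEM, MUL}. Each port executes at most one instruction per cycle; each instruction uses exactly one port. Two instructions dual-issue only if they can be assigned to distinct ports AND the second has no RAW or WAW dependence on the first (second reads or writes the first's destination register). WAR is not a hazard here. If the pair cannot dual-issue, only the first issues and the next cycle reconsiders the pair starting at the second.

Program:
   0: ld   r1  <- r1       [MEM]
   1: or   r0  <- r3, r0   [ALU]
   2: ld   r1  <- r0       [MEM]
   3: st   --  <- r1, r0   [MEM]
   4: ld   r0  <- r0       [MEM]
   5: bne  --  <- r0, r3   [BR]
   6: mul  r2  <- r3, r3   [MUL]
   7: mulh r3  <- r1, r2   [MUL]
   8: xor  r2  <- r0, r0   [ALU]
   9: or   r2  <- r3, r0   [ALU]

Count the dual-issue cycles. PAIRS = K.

PAIRS = 3

0. ld.MEM/or.ALU @i0,i1  | 2-wide
1. ld.MEM @i2  | no-port MEM/MEM
2. st.MEM @i3  | no-port MEM/MEM
3. ld.MEM @i4  | RAW r0
4. bne.BR/mul.MUL @i5,i6  | 2-wide
5. mulh.MUL/xor.ALU @i7,i8  | 2-wide
6. or.ALU @i9  | tail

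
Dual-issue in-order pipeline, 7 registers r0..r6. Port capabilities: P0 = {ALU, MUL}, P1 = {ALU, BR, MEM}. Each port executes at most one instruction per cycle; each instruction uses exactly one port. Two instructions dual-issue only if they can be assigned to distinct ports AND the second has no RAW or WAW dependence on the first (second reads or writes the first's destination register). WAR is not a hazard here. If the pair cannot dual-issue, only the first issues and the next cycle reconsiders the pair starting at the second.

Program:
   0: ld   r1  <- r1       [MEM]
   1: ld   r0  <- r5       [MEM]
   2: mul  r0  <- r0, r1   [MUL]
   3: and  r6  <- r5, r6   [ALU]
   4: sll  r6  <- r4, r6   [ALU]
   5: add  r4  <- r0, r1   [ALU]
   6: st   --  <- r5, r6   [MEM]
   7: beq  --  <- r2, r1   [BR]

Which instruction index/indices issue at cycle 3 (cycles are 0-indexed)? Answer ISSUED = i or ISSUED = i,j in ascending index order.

ISSUED = 4,5

#0 head=0: ld i0 no-port MEM/MEM
#1 head=1: ld i1 RAW+WAW r0
#2 head=2: mul;and i2+i3 dual
#3 head=4: sll;add i4+i5 dual
#4 head=6: st i6 no-port MEM/BR
#5 head=7: beq i7 tail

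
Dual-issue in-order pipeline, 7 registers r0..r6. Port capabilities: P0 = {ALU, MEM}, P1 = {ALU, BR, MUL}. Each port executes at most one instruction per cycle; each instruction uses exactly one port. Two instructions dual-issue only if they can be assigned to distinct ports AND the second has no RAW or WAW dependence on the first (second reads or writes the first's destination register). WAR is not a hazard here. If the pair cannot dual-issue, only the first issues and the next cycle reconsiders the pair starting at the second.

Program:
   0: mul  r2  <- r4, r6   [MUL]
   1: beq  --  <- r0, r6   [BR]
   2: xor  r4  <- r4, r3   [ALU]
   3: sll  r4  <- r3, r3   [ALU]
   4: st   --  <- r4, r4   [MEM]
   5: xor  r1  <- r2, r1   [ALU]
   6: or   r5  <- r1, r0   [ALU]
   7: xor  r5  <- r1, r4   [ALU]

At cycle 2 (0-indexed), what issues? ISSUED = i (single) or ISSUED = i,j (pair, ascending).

ISSUED = 3

[0] i0  mul  -- no-port MUL/BR
[1] i1,i2  beq xor  -- 2-wide
[2] i3  sll  -- RAW r4
[3] i4,i5  st xor  -- 2-wide
[4] i6  or  -- WAW r5
[5] i7  xor  -- tail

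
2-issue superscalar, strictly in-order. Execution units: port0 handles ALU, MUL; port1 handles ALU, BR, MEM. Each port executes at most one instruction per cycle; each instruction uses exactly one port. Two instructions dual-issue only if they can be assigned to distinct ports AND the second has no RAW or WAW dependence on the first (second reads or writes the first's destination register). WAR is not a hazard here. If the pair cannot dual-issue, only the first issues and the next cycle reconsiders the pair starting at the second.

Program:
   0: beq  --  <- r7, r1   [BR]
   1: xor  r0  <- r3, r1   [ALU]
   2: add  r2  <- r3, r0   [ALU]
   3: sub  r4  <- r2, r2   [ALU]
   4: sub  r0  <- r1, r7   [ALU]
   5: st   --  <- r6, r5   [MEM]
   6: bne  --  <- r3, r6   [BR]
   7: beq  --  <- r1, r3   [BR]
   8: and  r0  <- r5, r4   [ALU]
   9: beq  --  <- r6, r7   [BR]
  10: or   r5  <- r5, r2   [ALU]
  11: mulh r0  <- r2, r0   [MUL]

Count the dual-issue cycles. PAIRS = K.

c0: i0&i1 beq.BR;xor.ALU  2-wide
c1: i2 add.ALU  RAW r2
c2: i3&i4 sub.ALU;sub.ALU  2-wide
c3: i5 st.MEM  no-port MEM/BR
c4: i6 bne.BR  no-port BR/BR
c5: i7&i8 beq.BR;and.ALU  2-wide
c6: i9&i10 beq.BR;or.ALU  2-wide
c7: i11 mulh.MUL  tail

PAIRS = 4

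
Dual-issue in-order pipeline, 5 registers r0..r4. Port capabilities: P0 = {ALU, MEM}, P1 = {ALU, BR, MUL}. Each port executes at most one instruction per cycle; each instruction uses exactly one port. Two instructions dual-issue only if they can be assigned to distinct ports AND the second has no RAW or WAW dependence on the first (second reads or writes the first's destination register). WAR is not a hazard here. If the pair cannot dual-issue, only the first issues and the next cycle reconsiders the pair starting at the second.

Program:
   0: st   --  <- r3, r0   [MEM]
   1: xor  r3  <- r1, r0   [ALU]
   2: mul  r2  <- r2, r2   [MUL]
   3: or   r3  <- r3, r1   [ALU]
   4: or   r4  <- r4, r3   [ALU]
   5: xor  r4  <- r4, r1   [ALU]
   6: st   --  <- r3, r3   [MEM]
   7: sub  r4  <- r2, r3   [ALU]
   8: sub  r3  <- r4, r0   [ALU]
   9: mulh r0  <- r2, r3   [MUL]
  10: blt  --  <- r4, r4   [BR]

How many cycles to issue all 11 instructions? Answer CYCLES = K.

  cy0 -> i0/i1 (st;xor) 2-wide
  cy1 -> i2/i3 (mul;or) 2-wide
  cy2 -> i4 (or) RAW+WAW r4
  cy3 -> i5/i6 (xor;st) 2-wide
  cy4 -> i7 (sub) RAW r4
  cy5 -> i8 (sub) RAW r3
  cy6 -> i9 (mulh) no-port MUL/BR
  cy7 -> i10 (blt) tail

CYCLES = 8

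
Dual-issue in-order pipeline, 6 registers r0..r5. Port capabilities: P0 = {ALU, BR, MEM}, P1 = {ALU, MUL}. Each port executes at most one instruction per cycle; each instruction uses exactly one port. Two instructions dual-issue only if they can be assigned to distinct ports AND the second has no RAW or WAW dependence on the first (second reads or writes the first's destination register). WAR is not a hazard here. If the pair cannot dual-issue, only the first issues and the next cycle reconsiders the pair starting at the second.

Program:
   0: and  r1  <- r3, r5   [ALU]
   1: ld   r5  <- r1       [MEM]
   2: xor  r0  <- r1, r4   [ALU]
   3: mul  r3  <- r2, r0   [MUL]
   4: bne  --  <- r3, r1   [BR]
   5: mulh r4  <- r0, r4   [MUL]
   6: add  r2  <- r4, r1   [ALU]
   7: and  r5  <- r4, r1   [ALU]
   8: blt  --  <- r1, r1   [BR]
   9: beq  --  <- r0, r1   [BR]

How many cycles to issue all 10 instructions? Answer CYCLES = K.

CYCLES = 7

c0: i0 and  RAW r1
c1: i1/i2 ld/xor  pair
c2: i3 mul  RAW r3
c3: i4/i5 bne/mulh  pair
c4: i6/i7 add/and  pair
c5: i8 blt  no-port BR/BR
c6: i9 beq  tail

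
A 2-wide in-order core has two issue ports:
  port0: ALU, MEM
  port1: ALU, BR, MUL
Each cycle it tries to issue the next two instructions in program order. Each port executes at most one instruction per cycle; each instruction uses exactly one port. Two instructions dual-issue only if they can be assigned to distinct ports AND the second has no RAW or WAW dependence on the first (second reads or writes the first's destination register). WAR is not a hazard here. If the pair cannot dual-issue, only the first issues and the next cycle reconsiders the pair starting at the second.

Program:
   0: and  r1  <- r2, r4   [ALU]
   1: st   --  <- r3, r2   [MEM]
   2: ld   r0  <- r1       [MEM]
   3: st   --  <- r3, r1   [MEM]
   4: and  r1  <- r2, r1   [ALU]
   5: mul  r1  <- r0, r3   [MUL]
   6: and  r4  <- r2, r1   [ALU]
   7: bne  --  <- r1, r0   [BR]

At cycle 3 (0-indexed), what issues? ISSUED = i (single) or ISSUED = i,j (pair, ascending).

  cy0 -> i0+i1 (and.ALU+st.MEM) dual
  cy1 -> i2 (ld.MEM) no-port MEM/MEM
  cy2 -> i3+i4 (st.MEM+and.ALU) dual
  cy3 -> i5 (mul.MUL) RAW r1
  cy4 -> i6+i7 (and.ALU+bne.BR) dual

ISSUED = 5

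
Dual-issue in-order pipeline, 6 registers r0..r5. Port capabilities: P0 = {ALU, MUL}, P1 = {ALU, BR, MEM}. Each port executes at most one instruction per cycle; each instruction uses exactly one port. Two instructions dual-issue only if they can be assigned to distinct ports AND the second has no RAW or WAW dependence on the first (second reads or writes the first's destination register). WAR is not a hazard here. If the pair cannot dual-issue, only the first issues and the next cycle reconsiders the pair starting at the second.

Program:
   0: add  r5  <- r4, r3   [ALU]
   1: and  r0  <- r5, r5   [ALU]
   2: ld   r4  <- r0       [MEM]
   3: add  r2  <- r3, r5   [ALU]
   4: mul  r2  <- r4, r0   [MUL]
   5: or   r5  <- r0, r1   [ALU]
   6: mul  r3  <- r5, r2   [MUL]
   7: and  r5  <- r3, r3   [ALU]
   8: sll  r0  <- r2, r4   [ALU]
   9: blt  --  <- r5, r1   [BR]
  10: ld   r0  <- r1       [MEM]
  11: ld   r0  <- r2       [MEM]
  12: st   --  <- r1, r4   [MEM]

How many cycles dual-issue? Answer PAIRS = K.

[0] i0  add  -- RAW r5
[1] i1  and  -- RAW r0
[2] i2+i3  ld/add  -- dual
[3] i4+i5  mul/or  -- dual
[4] i6  mul  -- RAW r3
[5] i7+i8  and/sll  -- dual
[6] i9  blt  -- no-port BR/MEM
[7] i10  ld  -- no-port MEM/MEM
[8] i11  ld  -- no-port MEM/MEM
[9] i12  st  -- tail

PAIRS = 3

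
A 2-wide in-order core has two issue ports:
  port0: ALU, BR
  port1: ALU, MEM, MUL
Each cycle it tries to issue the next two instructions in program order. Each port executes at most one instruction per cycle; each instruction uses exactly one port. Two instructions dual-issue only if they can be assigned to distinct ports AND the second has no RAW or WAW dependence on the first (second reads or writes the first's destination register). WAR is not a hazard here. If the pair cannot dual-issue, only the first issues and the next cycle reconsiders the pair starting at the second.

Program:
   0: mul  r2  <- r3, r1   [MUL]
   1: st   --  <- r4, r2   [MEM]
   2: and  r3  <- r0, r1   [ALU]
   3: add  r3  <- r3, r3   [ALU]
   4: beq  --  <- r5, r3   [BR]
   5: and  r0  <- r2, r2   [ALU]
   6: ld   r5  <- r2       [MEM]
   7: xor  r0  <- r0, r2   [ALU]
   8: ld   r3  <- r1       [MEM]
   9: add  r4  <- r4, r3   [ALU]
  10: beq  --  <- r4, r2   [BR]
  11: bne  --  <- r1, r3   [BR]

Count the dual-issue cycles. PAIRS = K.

[0] i0  mul  -- no-port MUL/MEM
[1] i1,i2  st/and  -- pair
[2] i3  add  -- RAW r3
[3] i4,i5  beq/and  -- pair
[4] i6,i7  ld/xor  -- pair
[5] i8  ld  -- RAW r3
[6] i9  add  -- RAW r4
[7] i10  beq  -- no-port BR/BR
[8] i11  bne  -- tail

PAIRS = 3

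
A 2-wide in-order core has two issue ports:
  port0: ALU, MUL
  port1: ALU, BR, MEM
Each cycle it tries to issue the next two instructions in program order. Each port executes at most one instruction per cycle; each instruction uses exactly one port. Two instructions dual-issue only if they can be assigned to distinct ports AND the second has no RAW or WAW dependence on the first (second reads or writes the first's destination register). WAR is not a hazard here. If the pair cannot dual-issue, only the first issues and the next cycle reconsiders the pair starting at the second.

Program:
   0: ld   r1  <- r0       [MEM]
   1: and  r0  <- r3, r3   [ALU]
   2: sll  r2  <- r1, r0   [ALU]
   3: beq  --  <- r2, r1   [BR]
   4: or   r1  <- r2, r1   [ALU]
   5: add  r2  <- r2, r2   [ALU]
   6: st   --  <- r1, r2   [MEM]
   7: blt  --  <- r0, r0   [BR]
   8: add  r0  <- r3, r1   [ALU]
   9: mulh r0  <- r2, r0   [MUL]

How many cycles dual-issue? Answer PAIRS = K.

PAIRS = 3

  cy0 -> i0&i1 (ld and) dual
  cy1 -> i2 (sll) RAW r2
  cy2 -> i3&i4 (beq or) dual
  cy3 -> i5 (add) RAW r2
  cy4 -> i6 (st) no-port MEM/BR
  cy5 -> i7&i8 (blt add) dual
  cy6 -> i9 (mulh) tail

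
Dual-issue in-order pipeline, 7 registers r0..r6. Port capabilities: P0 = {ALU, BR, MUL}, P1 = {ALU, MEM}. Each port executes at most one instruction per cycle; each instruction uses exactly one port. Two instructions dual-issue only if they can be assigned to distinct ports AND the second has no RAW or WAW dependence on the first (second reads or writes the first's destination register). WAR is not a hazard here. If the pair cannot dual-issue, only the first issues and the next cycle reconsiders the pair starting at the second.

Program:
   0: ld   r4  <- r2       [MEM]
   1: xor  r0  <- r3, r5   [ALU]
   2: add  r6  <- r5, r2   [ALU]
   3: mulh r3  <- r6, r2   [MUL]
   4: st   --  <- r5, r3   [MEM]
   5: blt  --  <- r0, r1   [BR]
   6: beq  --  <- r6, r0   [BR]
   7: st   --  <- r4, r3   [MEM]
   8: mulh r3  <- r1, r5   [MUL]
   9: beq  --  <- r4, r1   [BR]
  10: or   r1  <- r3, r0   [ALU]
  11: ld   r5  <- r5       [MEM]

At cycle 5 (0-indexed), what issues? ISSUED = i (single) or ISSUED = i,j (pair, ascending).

ISSUED = 8

0. ld.MEM xor.ALU @i0+i1  | pair
1. add.ALU @i2  | RAW r6
2. mulh.MUL @i3  | RAW r3
3. st.MEM blt.BR @i4+i5  | pair
4. beq.BR st.MEM @i6+i7  | pair
5. mulh.MUL @i8  | no-port MUL/BR
6. beq.BR or.ALU @i9+i10  | pair
7. ld.MEM @i11  | tail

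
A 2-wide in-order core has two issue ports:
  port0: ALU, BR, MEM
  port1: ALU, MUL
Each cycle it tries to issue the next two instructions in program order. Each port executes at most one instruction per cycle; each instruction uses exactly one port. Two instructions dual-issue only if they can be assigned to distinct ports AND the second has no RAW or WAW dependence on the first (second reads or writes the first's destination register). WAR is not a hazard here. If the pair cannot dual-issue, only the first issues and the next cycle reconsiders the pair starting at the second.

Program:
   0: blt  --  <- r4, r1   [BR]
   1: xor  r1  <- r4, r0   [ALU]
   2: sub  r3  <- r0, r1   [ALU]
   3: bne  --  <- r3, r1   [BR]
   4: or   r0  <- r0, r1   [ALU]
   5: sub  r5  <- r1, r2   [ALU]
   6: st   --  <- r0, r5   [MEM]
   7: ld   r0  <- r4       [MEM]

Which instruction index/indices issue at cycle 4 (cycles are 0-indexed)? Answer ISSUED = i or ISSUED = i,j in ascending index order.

ISSUED = 6

[0] i0&i1  blt.BR;xor.ALU  -- dual
[1] i2  sub.ALU  -- RAW r3
[2] i3&i4  bne.BR;or.ALU  -- dual
[3] i5  sub.ALU  -- RAW r5
[4] i6  st.MEM  -- no-port MEM/MEM
[5] i7  ld.MEM  -- tail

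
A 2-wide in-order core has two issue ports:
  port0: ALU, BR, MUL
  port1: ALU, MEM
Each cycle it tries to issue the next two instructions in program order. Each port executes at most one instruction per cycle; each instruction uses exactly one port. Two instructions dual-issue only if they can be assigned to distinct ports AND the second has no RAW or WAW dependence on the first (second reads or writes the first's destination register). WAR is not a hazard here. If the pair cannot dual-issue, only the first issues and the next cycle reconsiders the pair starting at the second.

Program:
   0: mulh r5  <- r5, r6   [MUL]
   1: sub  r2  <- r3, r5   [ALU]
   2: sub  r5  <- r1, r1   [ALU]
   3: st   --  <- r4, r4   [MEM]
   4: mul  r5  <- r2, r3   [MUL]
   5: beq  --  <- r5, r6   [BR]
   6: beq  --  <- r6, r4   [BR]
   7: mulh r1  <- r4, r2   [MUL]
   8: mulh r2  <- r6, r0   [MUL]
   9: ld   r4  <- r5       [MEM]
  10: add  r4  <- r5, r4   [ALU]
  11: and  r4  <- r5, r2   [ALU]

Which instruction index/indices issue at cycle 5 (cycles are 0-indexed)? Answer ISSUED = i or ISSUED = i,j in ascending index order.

ISSUED = 7

t=0 i0:mulh ; RAW r5
t=1 i1/i2:sub/sub ; dual
t=2 i3/i4:st/mul ; dual
t=3 i5:beq ; no-port BR/BR
t=4 i6:beq ; no-port BR/MUL
t=5 i7:mulh ; no-port MUL/MUL
t=6 i8/i9:mulh/ld ; dual
t=7 i10:add ; WAW r4
t=8 i11:and ; tail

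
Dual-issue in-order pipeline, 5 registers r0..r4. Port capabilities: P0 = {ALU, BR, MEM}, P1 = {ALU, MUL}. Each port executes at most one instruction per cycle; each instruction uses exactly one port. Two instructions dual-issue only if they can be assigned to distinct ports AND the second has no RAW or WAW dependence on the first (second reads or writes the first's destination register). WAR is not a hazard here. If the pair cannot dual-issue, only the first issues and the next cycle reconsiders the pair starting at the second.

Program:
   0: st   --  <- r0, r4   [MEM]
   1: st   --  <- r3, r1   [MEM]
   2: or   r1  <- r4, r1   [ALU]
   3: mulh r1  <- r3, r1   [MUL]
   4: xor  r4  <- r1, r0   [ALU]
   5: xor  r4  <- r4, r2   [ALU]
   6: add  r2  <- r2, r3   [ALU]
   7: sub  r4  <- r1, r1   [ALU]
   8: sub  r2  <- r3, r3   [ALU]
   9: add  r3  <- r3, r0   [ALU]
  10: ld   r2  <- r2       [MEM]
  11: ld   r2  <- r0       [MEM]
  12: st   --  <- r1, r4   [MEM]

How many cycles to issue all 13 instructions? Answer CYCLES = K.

CYCLES = 9

t=0 i0:st ; no-port MEM/MEM
t=1 i1+i2:st+or ; dual
t=2 i3:mulh ; RAW r1
t=3 i4:xor ; RAW+WAW r4
t=4 i5+i6:xor+add ; dual
t=5 i7+i8:sub+sub ; dual
t=6 i9+i10:add+ld ; dual
t=7 i11:ld ; no-port MEM/MEM
t=8 i12:st ; tail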